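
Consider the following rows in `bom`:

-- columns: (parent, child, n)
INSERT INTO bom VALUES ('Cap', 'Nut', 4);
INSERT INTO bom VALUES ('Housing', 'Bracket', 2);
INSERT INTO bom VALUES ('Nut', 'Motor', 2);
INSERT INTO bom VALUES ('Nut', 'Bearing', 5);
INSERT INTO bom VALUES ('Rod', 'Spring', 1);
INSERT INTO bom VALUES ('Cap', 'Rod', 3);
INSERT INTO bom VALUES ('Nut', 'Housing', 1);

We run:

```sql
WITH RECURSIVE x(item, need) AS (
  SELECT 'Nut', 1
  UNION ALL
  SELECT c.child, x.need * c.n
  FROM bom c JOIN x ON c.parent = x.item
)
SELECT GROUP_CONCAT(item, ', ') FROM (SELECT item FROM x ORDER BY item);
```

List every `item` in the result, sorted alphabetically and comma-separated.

Bearing, Bracket, Housing, Motor, Nut

Base: (Nut, need=1).
Iteration 1: components of {Nut} -> Bearing = 1*5 = 5, Housing = 1*1 = 1, Motor = 1*2 = 2.
Iteration 2: components of {Bearing,Housing,Motor} -> Bracket = 1*2 = 2.
Iteration 3: no further components; recursion stops.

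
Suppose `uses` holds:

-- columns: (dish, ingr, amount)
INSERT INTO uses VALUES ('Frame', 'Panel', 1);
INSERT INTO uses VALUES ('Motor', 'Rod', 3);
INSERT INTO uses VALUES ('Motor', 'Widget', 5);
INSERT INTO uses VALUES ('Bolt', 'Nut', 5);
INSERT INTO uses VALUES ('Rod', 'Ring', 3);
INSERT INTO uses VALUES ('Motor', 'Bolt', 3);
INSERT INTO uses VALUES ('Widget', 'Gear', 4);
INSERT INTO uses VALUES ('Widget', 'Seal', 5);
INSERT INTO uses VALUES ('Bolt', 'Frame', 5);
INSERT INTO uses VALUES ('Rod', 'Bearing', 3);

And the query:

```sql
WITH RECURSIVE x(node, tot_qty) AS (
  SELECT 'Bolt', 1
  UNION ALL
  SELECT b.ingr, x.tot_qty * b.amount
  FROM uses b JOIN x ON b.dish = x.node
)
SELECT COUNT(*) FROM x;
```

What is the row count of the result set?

Base: (Bolt, tot_qty=1).
Iteration 1: components of {Bolt} -> Frame = 1*5 = 5, Nut = 1*5 = 5.
Iteration 2: components of {Frame,Nut} -> Panel = 5*1 = 5.
Iteration 3: no further components; recursion stops.
Total rows emitted: 4.

4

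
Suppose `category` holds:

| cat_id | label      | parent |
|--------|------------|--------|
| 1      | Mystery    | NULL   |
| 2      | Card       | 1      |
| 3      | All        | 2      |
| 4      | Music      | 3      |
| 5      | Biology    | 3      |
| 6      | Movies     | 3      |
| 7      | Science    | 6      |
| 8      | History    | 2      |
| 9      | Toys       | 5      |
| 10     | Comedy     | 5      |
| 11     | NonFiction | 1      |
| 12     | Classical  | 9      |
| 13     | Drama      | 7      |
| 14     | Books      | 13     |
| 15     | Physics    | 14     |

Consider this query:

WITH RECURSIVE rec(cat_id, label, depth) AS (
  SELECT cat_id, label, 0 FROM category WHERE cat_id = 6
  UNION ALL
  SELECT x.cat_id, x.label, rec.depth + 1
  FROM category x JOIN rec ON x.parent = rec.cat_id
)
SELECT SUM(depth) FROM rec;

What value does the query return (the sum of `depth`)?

10

Base: cat_id=6 (Movies) at depth 0.
Iteration 1: rows with parent in {6} -> Science (id 7, depth 1).
Iteration 2: rows with parent in {7} -> Drama (id 13, depth 2).
Iteration 3: rows with parent in {13} -> Books (id 14, depth 3).
Iteration 4: rows with parent in {14} -> Physics (id 15, depth 4).
Iteration 5: no rows with parent in {15}; recursion stops.
SUM(depth) = 0 + 1 + 2 + 3 + 4 = 10.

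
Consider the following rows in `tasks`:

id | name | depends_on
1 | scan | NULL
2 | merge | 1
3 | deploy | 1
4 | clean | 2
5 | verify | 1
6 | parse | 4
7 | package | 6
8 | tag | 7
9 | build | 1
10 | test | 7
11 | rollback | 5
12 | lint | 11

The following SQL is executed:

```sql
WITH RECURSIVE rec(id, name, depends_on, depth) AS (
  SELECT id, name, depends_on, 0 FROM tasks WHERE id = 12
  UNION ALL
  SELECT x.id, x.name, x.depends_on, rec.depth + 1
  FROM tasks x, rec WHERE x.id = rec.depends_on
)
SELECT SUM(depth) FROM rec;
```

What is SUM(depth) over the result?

Base: id=12 (lint), depends_on=11, depth 0.
Iteration 1: join on id=11 -> rollback (id 11, depends_on=5, depth 1).
Iteration 2: join on id=5 -> verify (id 5, depends_on=1, depth 2).
Iteration 3: join on id=1 -> scan (id 1, depends_on=NULL, depth 3).
Iteration 4: depends_on is NULL; no match; recursion stops.
SUM(depth) = 0 + 1 + 2 + 3 = 6.

6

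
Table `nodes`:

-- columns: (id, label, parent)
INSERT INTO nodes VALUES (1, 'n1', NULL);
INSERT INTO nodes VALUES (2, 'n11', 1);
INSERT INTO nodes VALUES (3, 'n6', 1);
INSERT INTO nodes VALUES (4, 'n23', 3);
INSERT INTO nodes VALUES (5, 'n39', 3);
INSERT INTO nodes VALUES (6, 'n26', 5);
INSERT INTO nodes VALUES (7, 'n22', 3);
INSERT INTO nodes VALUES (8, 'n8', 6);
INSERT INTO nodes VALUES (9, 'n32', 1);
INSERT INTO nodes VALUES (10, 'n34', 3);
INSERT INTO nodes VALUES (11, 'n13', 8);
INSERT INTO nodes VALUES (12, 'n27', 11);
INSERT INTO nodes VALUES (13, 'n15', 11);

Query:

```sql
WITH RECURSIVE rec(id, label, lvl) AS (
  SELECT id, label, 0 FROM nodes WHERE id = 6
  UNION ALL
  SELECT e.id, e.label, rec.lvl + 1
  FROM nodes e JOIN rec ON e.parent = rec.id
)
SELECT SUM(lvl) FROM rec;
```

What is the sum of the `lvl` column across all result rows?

9

Base: id=6 (n26) at lvl 0.
Iteration 1: rows with parent in {6} -> n8 (id 8, lvl 1).
Iteration 2: rows with parent in {8} -> n13 (id 11, lvl 2).
Iteration 3: rows with parent in {11} -> n27 (id 12, lvl 3), n15 (id 13, lvl 3).
Iteration 4: no rows with parent in {12,13}; recursion stops.
SUM(lvl) = 0 + 1 + 2 + 3 + 3 = 9.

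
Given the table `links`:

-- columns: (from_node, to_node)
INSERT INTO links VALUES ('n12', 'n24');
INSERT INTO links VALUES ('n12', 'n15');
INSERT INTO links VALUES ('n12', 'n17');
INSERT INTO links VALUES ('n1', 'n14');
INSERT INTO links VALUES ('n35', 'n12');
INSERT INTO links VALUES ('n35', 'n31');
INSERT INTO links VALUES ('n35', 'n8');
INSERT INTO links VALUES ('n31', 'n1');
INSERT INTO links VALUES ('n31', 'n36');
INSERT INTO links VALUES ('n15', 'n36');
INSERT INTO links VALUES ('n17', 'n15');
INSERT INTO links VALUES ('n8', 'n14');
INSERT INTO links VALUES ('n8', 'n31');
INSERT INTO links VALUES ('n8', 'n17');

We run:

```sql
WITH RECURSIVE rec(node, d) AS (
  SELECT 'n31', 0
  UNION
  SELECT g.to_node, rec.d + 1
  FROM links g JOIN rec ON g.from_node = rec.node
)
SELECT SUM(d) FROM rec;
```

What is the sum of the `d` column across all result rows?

Base: (n31, d=0).
Iteration 1: edges from {n31} -> (n1, d=1), (n36, d=1).
Iteration 2: edges from {n1,n36} -> (n14, d=2).
Iteration 3: no outgoing edges from {n14}; recursion stops.
SUM(d) = 0 + 1 + 1 + 2 = 4.

4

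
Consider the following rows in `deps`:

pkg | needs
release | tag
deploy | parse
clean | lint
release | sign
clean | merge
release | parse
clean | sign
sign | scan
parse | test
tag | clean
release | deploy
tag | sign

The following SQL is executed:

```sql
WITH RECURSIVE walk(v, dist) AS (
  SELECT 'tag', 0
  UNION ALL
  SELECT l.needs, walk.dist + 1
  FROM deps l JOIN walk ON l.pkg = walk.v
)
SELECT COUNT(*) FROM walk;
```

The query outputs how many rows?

Base: (tag, dist=0).
Iteration 1: edges from {tag} -> (clean, dist=1), (sign, dist=1).
Iteration 2: edges from {clean,sign} -> (lint, dist=2), (merge, dist=2), (scan, dist=2), (sign, dist=2).
Iteration 3: edges from {lint,merge,scan,sign} -> (scan, dist=3).
Iteration 4: no outgoing edges from {scan}; recursion stops.
Total rows emitted: 8.

8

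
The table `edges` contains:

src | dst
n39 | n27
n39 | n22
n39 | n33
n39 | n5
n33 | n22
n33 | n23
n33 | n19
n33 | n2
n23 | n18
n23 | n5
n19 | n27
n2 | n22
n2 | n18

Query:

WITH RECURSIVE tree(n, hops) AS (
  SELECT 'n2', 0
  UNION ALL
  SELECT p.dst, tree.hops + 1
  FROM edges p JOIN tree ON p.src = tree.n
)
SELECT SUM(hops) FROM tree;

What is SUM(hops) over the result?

Base: (n2, hops=0).
Iteration 1: edges from {n2} -> (n18, hops=1), (n22, hops=1).
Iteration 2: no outgoing edges from {n18,n22}; recursion stops.
SUM(hops) = 0 + 1 + 1 = 2.

2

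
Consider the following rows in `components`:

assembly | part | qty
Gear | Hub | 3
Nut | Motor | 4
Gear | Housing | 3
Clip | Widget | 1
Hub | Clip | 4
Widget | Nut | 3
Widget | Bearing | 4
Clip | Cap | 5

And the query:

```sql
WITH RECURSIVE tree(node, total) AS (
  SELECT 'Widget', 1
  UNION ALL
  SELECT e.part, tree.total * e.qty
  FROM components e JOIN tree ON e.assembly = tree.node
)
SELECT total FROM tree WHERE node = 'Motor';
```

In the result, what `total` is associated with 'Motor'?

12

Base: (Widget, total=1).
Iteration 1: components of {Widget} -> Bearing = 1*4 = 4, Nut = 1*3 = 3.
Iteration 2: components of {Bearing,Nut} -> Motor = 3*4 = 12.
Iteration 3: no further components; recursion stops.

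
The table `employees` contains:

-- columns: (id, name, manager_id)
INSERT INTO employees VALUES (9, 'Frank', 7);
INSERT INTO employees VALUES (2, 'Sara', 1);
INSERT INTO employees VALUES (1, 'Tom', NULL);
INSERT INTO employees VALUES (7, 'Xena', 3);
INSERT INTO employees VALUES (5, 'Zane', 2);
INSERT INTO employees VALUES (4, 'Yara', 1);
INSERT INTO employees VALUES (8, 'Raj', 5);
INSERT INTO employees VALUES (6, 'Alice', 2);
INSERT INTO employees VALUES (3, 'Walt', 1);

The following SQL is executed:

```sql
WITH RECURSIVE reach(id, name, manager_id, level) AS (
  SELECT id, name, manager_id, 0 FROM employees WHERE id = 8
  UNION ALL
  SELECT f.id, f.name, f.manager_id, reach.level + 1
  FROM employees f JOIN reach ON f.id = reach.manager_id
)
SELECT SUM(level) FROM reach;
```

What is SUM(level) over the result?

Base: id=8 (Raj), manager_id=5, level 0.
Iteration 1: join on id=5 -> Zane (id 5, manager_id=2, level 1).
Iteration 2: join on id=2 -> Sara (id 2, manager_id=1, level 2).
Iteration 3: join on id=1 -> Tom (id 1, manager_id=NULL, level 3).
Iteration 4: manager_id is NULL; no match; recursion stops.
SUM(level) = 0 + 1 + 2 + 3 = 6.

6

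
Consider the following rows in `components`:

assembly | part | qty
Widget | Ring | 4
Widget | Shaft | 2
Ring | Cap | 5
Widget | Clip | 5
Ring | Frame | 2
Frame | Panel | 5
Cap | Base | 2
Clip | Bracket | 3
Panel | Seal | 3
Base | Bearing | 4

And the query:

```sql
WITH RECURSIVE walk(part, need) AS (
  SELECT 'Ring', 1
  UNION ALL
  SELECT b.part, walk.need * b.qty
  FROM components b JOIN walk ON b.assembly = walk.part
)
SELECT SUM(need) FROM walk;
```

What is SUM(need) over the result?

98

Base: (Ring, need=1).
Iteration 1: components of {Ring} -> Cap = 1*5 = 5, Frame = 1*2 = 2.
Iteration 2: components of {Cap,Frame} -> Base = 5*2 = 10, Panel = 2*5 = 10.
Iteration 3: components of {Base,Panel} -> Bearing = 10*4 = 40, Seal = 10*3 = 30.
Iteration 4: no further components; recursion stops.
SUM(need) = 1 + 5 + 2 + 10 + 10 + 40 + 30 = 98.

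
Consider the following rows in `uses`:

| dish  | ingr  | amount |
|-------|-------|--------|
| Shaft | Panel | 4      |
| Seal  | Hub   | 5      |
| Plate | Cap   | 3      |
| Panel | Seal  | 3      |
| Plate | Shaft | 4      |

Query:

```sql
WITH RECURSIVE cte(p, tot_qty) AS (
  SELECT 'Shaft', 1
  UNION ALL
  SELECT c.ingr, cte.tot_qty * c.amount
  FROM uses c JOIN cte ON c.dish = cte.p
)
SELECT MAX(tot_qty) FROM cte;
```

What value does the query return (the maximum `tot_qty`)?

Base: (Shaft, tot_qty=1).
Iteration 1: components of {Shaft} -> Panel = 1*4 = 4.
Iteration 2: components of {Panel} -> Seal = 4*3 = 12.
Iteration 3: components of {Seal} -> Hub = 12*5 = 60.
Iteration 4: no further components; recursion stops.
tot_qty values: 1, 4, 12, 60; the maximum is 60.

60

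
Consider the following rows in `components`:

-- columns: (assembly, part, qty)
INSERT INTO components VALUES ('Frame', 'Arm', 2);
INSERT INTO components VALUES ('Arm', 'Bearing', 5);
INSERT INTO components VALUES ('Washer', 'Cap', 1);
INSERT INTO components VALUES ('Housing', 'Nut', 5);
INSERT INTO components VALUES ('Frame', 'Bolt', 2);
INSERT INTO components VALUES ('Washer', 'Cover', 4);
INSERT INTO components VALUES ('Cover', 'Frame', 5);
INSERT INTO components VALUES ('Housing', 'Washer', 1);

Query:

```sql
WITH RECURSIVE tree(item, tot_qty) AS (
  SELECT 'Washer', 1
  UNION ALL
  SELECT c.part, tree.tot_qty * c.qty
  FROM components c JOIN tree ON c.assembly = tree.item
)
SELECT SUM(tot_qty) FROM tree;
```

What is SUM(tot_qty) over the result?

Base: (Washer, tot_qty=1).
Iteration 1: components of {Washer} -> Cap = 1*1 = 1, Cover = 1*4 = 4.
Iteration 2: components of {Cap,Cover} -> Frame = 4*5 = 20.
Iteration 3: components of {Frame} -> Arm = 20*2 = 40, Bolt = 20*2 = 40.
Iteration 4: components of {Arm,Bolt} -> Bearing = 40*5 = 200.
Iteration 5: no further components; recursion stops.
SUM(tot_qty) = 1 + 4 + 1 + 20 + 40 + 40 + 200 = 306.

306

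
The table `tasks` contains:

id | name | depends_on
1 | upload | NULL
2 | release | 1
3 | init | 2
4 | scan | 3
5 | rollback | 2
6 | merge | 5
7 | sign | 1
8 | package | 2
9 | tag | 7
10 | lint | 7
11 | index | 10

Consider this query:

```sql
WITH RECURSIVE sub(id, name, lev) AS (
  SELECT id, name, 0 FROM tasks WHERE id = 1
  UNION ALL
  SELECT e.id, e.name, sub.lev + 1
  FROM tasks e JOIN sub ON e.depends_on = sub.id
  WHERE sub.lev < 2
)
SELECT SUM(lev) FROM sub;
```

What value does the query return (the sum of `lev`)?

Base: id=1 (upload) at lev 0.
Iteration 1: rows with depends_on in {1} -> release (id 2, lev 1), sign (id 7, lev 1).
Iteration 2: rows with depends_on in {2,7} -> init (id 3, lev 2), rollback (id 5, lev 2), package (id 8, lev 2), tag (id 9, lev 2), lint (id 10, lev 2).
Iteration 3: lev < 2 fails for all current rows; recursion stops.
SUM(lev) = 0 + 1 + 1 + 2 + 2 + 2 + 2 + 2 = 12.

12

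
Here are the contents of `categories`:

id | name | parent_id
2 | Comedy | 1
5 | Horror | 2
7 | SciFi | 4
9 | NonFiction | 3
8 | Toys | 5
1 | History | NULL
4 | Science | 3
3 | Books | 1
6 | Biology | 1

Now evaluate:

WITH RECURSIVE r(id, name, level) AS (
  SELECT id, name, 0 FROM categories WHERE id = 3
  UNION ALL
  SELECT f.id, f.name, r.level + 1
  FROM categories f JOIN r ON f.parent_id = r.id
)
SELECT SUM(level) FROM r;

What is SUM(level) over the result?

4

Base: id=3 (Books) at level 0.
Iteration 1: rows with parent_id in {3} -> Science (id 4, level 1), NonFiction (id 9, level 1).
Iteration 2: rows with parent_id in {4,9} -> SciFi (id 7, level 2).
Iteration 3: no rows with parent_id in {7}; recursion stops.
SUM(level) = 0 + 1 + 1 + 2 = 4.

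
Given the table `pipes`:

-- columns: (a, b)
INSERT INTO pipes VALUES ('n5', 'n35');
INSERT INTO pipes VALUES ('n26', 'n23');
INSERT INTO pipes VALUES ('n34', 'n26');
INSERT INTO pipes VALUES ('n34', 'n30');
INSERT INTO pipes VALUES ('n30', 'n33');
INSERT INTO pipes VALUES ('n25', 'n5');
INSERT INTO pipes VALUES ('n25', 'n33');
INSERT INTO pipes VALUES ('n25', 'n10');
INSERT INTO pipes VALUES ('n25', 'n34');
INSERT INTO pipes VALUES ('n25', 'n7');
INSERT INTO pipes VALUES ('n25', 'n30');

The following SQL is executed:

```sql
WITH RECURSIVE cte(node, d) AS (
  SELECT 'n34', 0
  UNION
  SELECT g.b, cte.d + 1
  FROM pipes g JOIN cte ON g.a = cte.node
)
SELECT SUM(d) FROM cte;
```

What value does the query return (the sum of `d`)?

6

Base: (n34, d=0).
Iteration 1: edges from {n34} -> (n26, d=1), (n30, d=1).
Iteration 2: edges from {n26,n30} -> (n23, d=2), (n33, d=2).
Iteration 3: no outgoing edges from {n23,n33}; recursion stops.
SUM(d) = 0 + 1 + 1 + 2 + 2 = 6.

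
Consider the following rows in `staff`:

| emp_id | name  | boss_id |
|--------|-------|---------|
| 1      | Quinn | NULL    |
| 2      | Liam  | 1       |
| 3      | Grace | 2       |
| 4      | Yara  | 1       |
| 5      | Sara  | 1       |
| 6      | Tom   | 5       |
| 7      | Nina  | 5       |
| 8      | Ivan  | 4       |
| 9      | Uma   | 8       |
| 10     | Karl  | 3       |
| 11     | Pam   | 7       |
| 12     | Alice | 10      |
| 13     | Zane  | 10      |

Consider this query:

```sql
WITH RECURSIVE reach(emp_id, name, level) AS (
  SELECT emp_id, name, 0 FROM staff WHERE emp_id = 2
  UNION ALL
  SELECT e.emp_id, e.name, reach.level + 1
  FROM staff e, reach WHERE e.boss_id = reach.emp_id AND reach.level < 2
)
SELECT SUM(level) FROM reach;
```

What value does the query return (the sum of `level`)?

Base: emp_id=2 (Liam) at level 0.
Iteration 1: rows with boss_id in {2} -> Grace (id 3, level 1).
Iteration 2: rows with boss_id in {3} -> Karl (id 10, level 2).
Iteration 3: level < 2 fails for all current rows; recursion stops.
SUM(level) = 0 + 1 + 2 = 3.

3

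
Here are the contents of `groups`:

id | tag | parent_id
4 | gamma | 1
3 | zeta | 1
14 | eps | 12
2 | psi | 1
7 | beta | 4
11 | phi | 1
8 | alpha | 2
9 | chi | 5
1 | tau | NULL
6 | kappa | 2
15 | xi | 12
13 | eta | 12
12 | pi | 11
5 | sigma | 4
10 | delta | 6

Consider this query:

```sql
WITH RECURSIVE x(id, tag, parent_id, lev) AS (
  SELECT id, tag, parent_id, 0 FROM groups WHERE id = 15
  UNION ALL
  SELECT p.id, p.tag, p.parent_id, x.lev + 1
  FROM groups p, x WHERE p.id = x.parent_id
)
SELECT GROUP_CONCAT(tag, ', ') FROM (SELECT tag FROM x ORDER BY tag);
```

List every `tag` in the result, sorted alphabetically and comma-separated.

phi, pi, tau, xi

Base: id=15 (xi), parent_id=12, lev 0.
Iteration 1: join on id=12 -> pi (id 12, parent_id=11, lev 1).
Iteration 2: join on id=11 -> phi (id 11, parent_id=1, lev 2).
Iteration 3: join on id=1 -> tau (id 1, parent_id=NULL, lev 3).
Iteration 4: parent_id is NULL; no match; recursion stops.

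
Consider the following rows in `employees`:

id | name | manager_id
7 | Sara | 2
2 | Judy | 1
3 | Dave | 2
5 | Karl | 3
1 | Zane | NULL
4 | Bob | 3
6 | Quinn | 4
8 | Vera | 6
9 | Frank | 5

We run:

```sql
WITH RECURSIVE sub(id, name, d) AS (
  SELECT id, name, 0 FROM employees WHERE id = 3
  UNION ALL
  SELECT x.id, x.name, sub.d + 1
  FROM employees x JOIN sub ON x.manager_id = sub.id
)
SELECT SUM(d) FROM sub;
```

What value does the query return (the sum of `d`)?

9

Base: id=3 (Dave) at d 0.
Iteration 1: rows with manager_id in {3} -> Bob (id 4, d 1), Karl (id 5, d 1).
Iteration 2: rows with manager_id in {4,5} -> Quinn (id 6, d 2), Frank (id 9, d 2).
Iteration 3: rows with manager_id in {6,9} -> Vera (id 8, d 3).
Iteration 4: no rows with manager_id in {8}; recursion stops.
SUM(d) = 0 + 1 + 1 + 2 + 2 + 3 = 9.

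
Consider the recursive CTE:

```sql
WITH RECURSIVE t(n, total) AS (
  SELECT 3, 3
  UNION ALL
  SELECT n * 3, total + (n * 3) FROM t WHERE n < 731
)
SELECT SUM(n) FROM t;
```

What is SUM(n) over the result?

Base: n=3, total=3.
Iteration 1: 3 < 731 holds -> n = 3 * 3 = 9, total = 3 + 9 = 12.
Iteration 2: 9 < 731 holds -> n = 9 * 3 = 27, total = 12 + 27 = 39.
Iteration 3: 27 < 731 holds -> n = 27 * 3 = 81, total = 39 + 81 = 120.
Iteration 4: 81 < 731 holds -> n = 81 * 3 = 243, total = 120 + 243 = 363.
Iteration 5: 243 < 731 holds -> n = 243 * 3 = 729, total = 363 + 729 = 1092.
Iteration 6: 729 < 731 holds -> n = 729 * 3 = 2187, total = 1092 + 2187 = 3279.
Iteration 7: 2187 < 731 fails; recursion stops.
SUM(n) = 3 + 9 + 27 + 81 + 243 + 729 + 2187 = 3279.

3279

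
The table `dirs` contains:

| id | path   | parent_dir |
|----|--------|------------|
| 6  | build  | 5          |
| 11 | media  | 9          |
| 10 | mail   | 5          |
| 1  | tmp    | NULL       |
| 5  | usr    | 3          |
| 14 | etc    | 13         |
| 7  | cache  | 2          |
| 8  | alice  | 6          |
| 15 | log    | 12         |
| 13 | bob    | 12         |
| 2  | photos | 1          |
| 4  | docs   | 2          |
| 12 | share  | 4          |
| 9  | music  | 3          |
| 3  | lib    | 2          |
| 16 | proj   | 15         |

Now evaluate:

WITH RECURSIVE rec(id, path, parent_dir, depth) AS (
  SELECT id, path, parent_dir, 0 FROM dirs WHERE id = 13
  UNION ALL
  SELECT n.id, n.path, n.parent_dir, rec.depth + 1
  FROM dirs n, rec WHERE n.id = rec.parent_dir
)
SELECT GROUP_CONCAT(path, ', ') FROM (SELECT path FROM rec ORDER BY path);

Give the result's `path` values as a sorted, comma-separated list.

bob, docs, photos, share, tmp

Base: id=13 (bob), parent_dir=12, depth 0.
Iteration 1: join on id=12 -> share (id 12, parent_dir=4, depth 1).
Iteration 2: join on id=4 -> docs (id 4, parent_dir=2, depth 2).
Iteration 3: join on id=2 -> photos (id 2, parent_dir=1, depth 3).
Iteration 4: join on id=1 -> tmp (id 1, parent_dir=NULL, depth 4).
Iteration 5: parent_dir is NULL; no match; recursion stops.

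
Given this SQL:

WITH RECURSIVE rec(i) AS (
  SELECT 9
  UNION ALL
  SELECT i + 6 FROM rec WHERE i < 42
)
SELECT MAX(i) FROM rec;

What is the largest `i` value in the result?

Base: i=9.
Iteration 1: 9 < 42 holds -> i = 9 + 6 = 15.
Iteration 2: 15 < 42 holds -> i = 15 + 6 = 21.
Iteration 3: 21 < 42 holds -> i = 21 + 6 = 27.
Iteration 4: 27 < 42 holds -> i = 27 + 6 = 33.
Iteration 5: 33 < 42 holds -> i = 33 + 6 = 39.
Iteration 6: 39 < 42 holds -> i = 39 + 6 = 45.
Iteration 7: 45 < 42 fails; recursion stops.
i values: 9, 15, 21, 27, 33, 39, 45; the maximum is 45.

45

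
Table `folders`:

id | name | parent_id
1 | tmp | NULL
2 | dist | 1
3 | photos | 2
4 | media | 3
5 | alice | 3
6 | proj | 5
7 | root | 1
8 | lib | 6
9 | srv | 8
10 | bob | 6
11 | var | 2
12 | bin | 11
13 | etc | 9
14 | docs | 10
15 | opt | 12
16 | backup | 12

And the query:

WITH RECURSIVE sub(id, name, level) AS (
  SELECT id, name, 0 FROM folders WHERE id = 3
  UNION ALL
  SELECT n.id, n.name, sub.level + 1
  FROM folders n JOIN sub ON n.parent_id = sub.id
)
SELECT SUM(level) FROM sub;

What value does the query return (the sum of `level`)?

23

Base: id=3 (photos) at level 0.
Iteration 1: rows with parent_id in {3} -> media (id 4, level 1), alice (id 5, level 1).
Iteration 2: rows with parent_id in {4,5} -> proj (id 6, level 2).
Iteration 3: rows with parent_id in {6} -> lib (id 8, level 3), bob (id 10, level 3).
Iteration 4: rows with parent_id in {8,10} -> srv (id 9, level 4), docs (id 14, level 4).
Iteration 5: rows with parent_id in {9,14} -> etc (id 13, level 5).
Iteration 6: no rows with parent_id in {13}; recursion stops.
SUM(level) = 0 + 1 + 1 + 2 + 3 + 3 + 4 + 4 + 5 = 23.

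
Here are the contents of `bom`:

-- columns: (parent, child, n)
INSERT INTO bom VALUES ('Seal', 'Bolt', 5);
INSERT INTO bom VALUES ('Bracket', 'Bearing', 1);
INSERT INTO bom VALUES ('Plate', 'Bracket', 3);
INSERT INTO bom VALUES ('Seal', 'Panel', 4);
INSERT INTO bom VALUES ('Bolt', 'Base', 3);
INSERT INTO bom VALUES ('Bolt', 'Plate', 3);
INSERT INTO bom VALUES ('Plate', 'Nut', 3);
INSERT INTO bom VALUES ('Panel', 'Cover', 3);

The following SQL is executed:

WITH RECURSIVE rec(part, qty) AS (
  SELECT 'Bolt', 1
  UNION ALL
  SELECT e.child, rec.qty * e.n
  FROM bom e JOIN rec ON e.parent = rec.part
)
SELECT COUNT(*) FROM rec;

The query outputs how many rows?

6

Base: (Bolt, qty=1).
Iteration 1: components of {Bolt} -> Base = 1*3 = 3, Plate = 1*3 = 3.
Iteration 2: components of {Base,Plate} -> Bracket = 3*3 = 9, Nut = 3*3 = 9.
Iteration 3: components of {Bracket,Nut} -> Bearing = 9*1 = 9.
Iteration 4: no further components; recursion stops.
Total rows emitted: 6.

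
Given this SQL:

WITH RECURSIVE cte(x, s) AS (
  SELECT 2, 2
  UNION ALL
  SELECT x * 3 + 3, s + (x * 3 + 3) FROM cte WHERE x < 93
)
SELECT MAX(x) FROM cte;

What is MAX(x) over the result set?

93

Base: x=2, s=2.
Iteration 1: 2 < 93 holds -> x = 2 * 3 + 3 = 9, s = 2 + 9 = 11.
Iteration 2: 9 < 93 holds -> x = 9 * 3 + 3 = 30, s = 11 + 30 = 41.
Iteration 3: 30 < 93 holds -> x = 30 * 3 + 3 = 93, s = 41 + 93 = 134.
Iteration 4: 93 < 93 fails; recursion stops.
x values: 2, 9, 30, 93; the maximum is 93.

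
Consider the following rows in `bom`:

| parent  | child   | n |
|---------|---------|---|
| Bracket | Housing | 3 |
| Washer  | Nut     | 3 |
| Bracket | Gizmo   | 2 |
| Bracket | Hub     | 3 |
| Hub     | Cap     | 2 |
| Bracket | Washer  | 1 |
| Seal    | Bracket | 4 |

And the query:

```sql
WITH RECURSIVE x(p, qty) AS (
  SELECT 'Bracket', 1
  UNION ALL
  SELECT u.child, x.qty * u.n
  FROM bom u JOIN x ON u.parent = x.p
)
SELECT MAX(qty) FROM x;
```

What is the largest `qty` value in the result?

Base: (Bracket, qty=1).
Iteration 1: components of {Bracket} -> Gizmo = 1*2 = 2, Housing = 1*3 = 3, Hub = 1*3 = 3, Washer = 1*1 = 1.
Iteration 2: components of {Gizmo,Housing,Hub,Washer} -> Cap = 3*2 = 6, Nut = 1*3 = 3.
Iteration 3: no further components; recursion stops.
qty values: 1, 2, 3, 1, 3, 3, 6; the maximum is 6.

6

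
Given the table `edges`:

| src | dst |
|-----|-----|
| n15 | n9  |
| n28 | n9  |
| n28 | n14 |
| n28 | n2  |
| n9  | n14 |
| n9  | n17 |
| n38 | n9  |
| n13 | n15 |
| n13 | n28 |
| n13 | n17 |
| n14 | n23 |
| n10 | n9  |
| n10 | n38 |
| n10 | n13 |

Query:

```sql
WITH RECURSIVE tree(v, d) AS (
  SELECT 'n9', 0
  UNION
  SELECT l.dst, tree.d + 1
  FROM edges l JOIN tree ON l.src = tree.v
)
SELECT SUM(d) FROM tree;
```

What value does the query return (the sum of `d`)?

Base: (n9, d=0).
Iteration 1: edges from {n9} -> (n14, d=1), (n17, d=1).
Iteration 2: edges from {n14,n17} -> (n23, d=2).
Iteration 3: no outgoing edges from {n23}; recursion stops.
SUM(d) = 0 + 1 + 1 + 2 = 4.

4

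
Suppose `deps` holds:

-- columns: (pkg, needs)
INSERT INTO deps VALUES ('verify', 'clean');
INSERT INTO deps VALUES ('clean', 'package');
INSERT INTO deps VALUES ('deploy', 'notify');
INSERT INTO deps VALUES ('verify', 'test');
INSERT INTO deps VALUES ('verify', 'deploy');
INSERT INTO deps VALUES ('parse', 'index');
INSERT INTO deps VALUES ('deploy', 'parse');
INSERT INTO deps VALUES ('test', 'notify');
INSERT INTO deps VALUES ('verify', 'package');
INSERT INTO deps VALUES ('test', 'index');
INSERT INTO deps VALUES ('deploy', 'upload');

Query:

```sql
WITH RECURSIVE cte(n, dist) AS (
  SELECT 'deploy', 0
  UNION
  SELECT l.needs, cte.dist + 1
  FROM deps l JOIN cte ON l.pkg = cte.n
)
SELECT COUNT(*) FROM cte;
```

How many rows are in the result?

5

Base: (deploy, dist=0).
Iteration 1: edges from {deploy} -> (notify, dist=1), (parse, dist=1), (upload, dist=1).
Iteration 2: edges from {notify,parse,upload} -> (index, dist=2).
Iteration 3: no outgoing edges from {index}; recursion stops.
Total rows emitted: 5.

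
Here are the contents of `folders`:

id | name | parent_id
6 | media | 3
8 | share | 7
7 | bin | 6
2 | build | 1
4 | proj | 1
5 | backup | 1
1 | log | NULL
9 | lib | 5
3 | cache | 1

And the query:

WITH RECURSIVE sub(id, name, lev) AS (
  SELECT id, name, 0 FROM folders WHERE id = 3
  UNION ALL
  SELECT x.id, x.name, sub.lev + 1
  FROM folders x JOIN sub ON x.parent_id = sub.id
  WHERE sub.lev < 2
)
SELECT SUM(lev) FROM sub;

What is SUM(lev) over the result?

3

Base: id=3 (cache) at lev 0.
Iteration 1: rows with parent_id in {3} -> media (id 6, lev 1).
Iteration 2: rows with parent_id in {6} -> bin (id 7, lev 2).
Iteration 3: lev < 2 fails for all current rows; recursion stops.
SUM(lev) = 0 + 1 + 2 = 3.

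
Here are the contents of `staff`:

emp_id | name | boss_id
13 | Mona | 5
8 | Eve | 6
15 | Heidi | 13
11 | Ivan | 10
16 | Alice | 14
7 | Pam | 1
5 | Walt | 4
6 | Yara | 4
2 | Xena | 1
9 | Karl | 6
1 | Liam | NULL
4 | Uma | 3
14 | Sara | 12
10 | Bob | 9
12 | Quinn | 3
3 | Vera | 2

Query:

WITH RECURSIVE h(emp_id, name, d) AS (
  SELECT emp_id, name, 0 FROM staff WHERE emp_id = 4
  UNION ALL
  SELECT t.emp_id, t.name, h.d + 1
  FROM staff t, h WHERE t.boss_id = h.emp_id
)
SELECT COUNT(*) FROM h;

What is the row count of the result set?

9

Base: emp_id=4 (Uma) at d 0.
Iteration 1: rows with boss_id in {4} -> Walt (id 5, d 1), Yara (id 6, d 1).
Iteration 2: rows with boss_id in {5,6} -> Eve (id 8, d 2), Karl (id 9, d 2), Mona (id 13, d 2).
Iteration 3: rows with boss_id in {8,9,13} -> Bob (id 10, d 3), Heidi (id 15, d 3).
Iteration 4: rows with boss_id in {10,15} -> Ivan (id 11, d 4).
Iteration 5: no rows with boss_id in {11}; recursion stops.
Total rows emitted: 9.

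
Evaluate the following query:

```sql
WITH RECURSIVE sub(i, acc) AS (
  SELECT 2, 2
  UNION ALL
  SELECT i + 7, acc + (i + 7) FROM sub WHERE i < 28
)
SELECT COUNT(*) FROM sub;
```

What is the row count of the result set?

5

Base: i=2, acc=2.
Iteration 1: 2 < 28 holds -> i = 2 + 7 = 9, acc = 2 + 9 = 11.
Iteration 2: 9 < 28 holds -> i = 9 + 7 = 16, acc = 11 + 16 = 27.
Iteration 3: 16 < 28 holds -> i = 16 + 7 = 23, acc = 27 + 23 = 50.
Iteration 4: 23 < 28 holds -> i = 23 + 7 = 30, acc = 50 + 30 = 80.
Iteration 5: 30 < 28 fails; recursion stops.
Total rows emitted: 5.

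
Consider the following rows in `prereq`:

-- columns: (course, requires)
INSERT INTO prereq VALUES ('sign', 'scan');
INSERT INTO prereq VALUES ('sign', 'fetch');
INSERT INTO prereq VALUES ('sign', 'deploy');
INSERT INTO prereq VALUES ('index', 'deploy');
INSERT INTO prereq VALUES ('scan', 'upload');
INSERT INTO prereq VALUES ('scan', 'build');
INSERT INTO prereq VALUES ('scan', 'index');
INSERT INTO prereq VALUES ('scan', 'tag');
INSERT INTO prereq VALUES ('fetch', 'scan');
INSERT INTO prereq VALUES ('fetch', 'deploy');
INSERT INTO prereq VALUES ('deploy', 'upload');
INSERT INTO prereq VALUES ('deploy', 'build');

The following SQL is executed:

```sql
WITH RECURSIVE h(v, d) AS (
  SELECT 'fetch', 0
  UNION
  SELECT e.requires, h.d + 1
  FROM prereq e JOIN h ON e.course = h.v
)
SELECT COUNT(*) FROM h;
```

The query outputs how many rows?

Base: (fetch, d=0).
Iteration 1: edges from {fetch} -> (deploy, d=1), (scan, d=1).
Iteration 2: edges from {deploy,scan} -> (build, d=2), (index, d=2), (tag, d=2), (upload, d=2). [UNION drops 2 duplicate row(s)]
Iteration 3: edges from {build,index,tag,upload} -> (deploy, d=3).
Iteration 4: edges from {deploy} -> (build, d=4), (upload, d=4).
Iteration 5: no outgoing edges from {build,upload}; recursion stops.
Total rows emitted: 10.

10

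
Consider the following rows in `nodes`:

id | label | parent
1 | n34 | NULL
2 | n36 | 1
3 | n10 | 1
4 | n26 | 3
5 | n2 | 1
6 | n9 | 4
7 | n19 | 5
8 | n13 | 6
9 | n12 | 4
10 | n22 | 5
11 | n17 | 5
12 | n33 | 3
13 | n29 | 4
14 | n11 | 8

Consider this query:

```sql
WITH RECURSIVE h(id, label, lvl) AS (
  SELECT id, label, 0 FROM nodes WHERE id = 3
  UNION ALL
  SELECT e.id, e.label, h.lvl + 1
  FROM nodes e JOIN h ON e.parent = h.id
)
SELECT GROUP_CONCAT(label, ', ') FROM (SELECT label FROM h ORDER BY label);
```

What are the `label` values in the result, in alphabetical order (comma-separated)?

Base: id=3 (n10) at lvl 0.
Iteration 1: rows with parent in {3} -> n26 (id 4, lvl 1), n33 (id 12, lvl 1).
Iteration 2: rows with parent in {4,12} -> n9 (id 6, lvl 2), n12 (id 9, lvl 2), n29 (id 13, lvl 2).
Iteration 3: rows with parent in {6,9,13} -> n13 (id 8, lvl 3).
Iteration 4: rows with parent in {8} -> n11 (id 14, lvl 4).
Iteration 5: no rows with parent in {14}; recursion stops.

n10, n11, n12, n13, n26, n29, n33, n9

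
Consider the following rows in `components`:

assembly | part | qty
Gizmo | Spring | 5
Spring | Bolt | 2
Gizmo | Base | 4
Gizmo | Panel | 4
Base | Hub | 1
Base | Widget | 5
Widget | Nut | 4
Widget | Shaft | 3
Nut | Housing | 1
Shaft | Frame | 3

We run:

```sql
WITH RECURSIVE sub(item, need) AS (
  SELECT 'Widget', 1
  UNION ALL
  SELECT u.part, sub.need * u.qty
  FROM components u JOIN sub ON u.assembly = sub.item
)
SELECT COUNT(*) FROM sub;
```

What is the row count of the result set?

5

Base: (Widget, need=1).
Iteration 1: components of {Widget} -> Nut = 1*4 = 4, Shaft = 1*3 = 3.
Iteration 2: components of {Nut,Shaft} -> Frame = 3*3 = 9, Housing = 4*1 = 4.
Iteration 3: no further components; recursion stops.
Total rows emitted: 5.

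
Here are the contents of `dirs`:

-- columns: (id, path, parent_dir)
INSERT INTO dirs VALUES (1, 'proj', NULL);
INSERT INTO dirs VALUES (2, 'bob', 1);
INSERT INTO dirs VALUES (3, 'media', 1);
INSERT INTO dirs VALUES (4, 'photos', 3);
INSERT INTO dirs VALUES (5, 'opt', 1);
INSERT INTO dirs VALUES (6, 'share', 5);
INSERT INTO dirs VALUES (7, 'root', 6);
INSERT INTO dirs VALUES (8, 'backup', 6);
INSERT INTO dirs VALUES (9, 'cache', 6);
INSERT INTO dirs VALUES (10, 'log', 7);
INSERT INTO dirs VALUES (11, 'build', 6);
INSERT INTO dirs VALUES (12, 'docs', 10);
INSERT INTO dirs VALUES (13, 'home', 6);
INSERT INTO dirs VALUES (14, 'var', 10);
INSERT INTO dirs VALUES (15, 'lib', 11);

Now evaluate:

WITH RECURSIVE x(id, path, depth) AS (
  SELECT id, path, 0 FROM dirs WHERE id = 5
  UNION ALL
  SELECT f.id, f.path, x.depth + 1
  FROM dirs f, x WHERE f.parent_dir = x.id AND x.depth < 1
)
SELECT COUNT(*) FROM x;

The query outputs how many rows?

2

Base: id=5 (opt) at depth 0.
Iteration 1: rows with parent_dir in {5} -> share (id 6, depth 1).
Iteration 2: depth < 1 fails for all current rows; recursion stops.
Total rows emitted: 2.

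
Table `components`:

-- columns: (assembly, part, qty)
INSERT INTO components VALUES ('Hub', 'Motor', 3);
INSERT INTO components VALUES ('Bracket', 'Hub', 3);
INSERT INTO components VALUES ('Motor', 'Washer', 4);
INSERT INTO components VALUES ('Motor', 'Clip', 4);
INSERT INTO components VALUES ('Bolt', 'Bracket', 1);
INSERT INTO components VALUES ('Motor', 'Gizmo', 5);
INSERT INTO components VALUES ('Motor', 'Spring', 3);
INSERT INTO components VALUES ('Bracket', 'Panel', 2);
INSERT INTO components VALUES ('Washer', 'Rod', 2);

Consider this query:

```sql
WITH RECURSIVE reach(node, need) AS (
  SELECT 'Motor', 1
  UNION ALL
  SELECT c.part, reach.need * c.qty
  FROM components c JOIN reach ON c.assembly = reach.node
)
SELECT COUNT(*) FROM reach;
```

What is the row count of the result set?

6

Base: (Motor, need=1).
Iteration 1: components of {Motor} -> Clip = 1*4 = 4, Gizmo = 1*5 = 5, Spring = 1*3 = 3, Washer = 1*4 = 4.
Iteration 2: components of {Clip,Gizmo,Spring,Washer} -> Rod = 4*2 = 8.
Iteration 3: no further components; recursion stops.
Total rows emitted: 6.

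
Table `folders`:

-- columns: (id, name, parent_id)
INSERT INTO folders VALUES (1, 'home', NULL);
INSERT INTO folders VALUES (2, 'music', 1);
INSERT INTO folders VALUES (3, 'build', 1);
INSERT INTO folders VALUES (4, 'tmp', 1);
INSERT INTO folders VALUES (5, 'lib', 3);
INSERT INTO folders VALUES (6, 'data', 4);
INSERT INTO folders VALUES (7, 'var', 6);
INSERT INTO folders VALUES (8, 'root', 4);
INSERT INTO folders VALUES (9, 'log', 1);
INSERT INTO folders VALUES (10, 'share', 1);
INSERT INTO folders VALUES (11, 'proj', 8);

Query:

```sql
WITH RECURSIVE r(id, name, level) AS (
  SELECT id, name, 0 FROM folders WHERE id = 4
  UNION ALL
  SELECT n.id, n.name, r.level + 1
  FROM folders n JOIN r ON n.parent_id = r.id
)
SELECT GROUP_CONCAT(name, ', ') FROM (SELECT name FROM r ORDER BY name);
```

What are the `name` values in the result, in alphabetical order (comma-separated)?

data, proj, root, tmp, var

Base: id=4 (tmp) at level 0.
Iteration 1: rows with parent_id in {4} -> data (id 6, level 1), root (id 8, level 1).
Iteration 2: rows with parent_id in {6,8} -> var (id 7, level 2), proj (id 11, level 2).
Iteration 3: no rows with parent_id in {7,11}; recursion stops.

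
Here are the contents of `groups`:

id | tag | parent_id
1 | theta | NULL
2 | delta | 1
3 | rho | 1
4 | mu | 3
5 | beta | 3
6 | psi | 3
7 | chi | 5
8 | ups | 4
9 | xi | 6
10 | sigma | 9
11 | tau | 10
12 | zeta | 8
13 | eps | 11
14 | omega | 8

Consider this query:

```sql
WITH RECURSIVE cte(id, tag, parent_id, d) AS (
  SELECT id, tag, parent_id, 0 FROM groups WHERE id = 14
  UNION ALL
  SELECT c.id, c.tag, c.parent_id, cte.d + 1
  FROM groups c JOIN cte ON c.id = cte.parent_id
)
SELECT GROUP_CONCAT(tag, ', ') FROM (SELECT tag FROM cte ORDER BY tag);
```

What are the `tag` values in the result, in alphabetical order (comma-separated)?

mu, omega, rho, theta, ups

Base: id=14 (omega), parent_id=8, d 0.
Iteration 1: join on id=8 -> ups (id 8, parent_id=4, d 1).
Iteration 2: join on id=4 -> mu (id 4, parent_id=3, d 2).
Iteration 3: join on id=3 -> rho (id 3, parent_id=1, d 3).
Iteration 4: join on id=1 -> theta (id 1, parent_id=NULL, d 4).
Iteration 5: parent_id is NULL; no match; recursion stops.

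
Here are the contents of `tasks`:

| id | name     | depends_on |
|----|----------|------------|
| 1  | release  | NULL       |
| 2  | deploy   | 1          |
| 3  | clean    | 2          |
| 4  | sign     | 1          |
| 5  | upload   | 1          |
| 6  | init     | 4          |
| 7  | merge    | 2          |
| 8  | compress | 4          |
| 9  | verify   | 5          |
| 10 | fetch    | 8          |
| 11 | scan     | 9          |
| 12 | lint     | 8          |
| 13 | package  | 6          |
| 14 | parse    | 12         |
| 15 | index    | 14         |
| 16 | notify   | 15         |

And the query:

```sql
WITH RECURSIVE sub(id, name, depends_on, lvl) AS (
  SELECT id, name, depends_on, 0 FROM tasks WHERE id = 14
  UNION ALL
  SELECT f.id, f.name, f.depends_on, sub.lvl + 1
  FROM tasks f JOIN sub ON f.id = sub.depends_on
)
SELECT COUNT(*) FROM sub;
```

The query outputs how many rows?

Base: id=14 (parse), depends_on=12, lvl 0.
Iteration 1: join on id=12 -> lint (id 12, depends_on=8, lvl 1).
Iteration 2: join on id=8 -> compress (id 8, depends_on=4, lvl 2).
Iteration 3: join on id=4 -> sign (id 4, depends_on=1, lvl 3).
Iteration 4: join on id=1 -> release (id 1, depends_on=NULL, lvl 4).
Iteration 5: depends_on is NULL; no match; recursion stops.
Total rows emitted: 5.

5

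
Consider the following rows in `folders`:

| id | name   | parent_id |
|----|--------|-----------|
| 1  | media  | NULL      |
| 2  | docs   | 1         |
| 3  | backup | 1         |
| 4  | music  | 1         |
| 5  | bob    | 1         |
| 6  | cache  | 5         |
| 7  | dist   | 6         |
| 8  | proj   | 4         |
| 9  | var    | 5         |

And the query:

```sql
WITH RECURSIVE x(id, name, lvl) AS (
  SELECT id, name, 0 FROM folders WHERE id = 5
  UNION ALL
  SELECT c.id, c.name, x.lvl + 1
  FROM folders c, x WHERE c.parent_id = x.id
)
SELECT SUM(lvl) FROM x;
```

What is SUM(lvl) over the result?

Base: id=5 (bob) at lvl 0.
Iteration 1: rows with parent_id in {5} -> cache (id 6, lvl 1), var (id 9, lvl 1).
Iteration 2: rows with parent_id in {6,9} -> dist (id 7, lvl 2).
Iteration 3: no rows with parent_id in {7}; recursion stops.
SUM(lvl) = 0 + 1 + 1 + 2 = 4.

4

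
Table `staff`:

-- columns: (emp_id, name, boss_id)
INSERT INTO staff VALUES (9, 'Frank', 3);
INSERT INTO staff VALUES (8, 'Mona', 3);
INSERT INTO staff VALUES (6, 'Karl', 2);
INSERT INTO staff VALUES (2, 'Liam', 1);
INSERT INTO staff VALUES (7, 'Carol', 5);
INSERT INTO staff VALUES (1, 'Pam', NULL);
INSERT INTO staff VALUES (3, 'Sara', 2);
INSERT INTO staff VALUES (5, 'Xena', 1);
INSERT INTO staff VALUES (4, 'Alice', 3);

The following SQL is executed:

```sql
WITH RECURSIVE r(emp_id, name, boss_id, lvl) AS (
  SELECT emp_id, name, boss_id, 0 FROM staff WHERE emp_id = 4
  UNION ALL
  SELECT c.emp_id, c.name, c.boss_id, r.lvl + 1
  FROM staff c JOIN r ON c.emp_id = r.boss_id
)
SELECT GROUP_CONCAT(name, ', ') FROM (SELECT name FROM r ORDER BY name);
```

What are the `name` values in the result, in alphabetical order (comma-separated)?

Base: emp_id=4 (Alice), boss_id=3, lvl 0.
Iteration 1: join on emp_id=3 -> Sara (id 3, boss_id=2, lvl 1).
Iteration 2: join on emp_id=2 -> Liam (id 2, boss_id=1, lvl 2).
Iteration 3: join on emp_id=1 -> Pam (id 1, boss_id=NULL, lvl 3).
Iteration 4: boss_id is NULL; no match; recursion stops.

Alice, Liam, Pam, Sara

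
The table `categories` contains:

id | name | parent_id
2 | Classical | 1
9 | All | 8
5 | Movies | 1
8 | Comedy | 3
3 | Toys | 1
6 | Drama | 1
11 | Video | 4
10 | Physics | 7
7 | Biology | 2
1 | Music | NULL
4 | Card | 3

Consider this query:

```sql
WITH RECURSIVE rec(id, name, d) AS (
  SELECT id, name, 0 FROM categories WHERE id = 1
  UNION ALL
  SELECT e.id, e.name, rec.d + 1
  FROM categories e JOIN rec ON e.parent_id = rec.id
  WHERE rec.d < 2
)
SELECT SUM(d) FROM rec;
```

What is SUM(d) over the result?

10

Base: id=1 (Music) at d 0.
Iteration 1: rows with parent_id in {1} -> Classical (id 2, d 1), Toys (id 3, d 1), Movies (id 5, d 1), Drama (id 6, d 1).
Iteration 2: rows with parent_id in {2,3,5,6} -> Card (id 4, d 2), Biology (id 7, d 2), Comedy (id 8, d 2).
Iteration 3: d < 2 fails for all current rows; recursion stops.
SUM(d) = 0 + 1 + 1 + 1 + 1 + 2 + 2 + 2 = 10.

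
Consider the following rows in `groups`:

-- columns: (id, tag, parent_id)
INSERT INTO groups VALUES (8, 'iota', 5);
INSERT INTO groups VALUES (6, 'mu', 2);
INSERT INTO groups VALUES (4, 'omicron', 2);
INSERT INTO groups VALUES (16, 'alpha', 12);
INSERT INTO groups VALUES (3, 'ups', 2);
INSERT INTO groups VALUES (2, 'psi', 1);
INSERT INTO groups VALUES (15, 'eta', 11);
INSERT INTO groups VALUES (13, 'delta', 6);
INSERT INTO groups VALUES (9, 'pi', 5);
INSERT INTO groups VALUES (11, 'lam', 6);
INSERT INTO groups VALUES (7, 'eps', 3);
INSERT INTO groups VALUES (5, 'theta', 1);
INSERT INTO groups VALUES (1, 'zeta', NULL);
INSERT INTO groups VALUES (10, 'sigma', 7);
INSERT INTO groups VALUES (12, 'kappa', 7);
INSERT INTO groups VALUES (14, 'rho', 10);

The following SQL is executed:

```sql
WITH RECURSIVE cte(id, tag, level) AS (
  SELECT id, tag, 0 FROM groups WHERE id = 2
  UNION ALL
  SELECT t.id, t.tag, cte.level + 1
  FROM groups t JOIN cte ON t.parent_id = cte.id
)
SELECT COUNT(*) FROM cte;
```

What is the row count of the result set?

Base: id=2 (psi) at level 0.
Iteration 1: rows with parent_id in {2} -> ups (id 3, level 1), omicron (id 4, level 1), mu (id 6, level 1).
Iteration 2: rows with parent_id in {3,4,6} -> eps (id 7, level 2), lam (id 11, level 2), delta (id 13, level 2).
Iteration 3: rows with parent_id in {7,11,13} -> sigma (id 10, level 3), kappa (id 12, level 3), eta (id 15, level 3).
Iteration 4: rows with parent_id in {10,12,15} -> rho (id 14, level 4), alpha (id 16, level 4).
Iteration 5: no rows with parent_id in {14,16}; recursion stops.
Total rows emitted: 12.

12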